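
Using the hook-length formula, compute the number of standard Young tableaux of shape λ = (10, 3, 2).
# SYT of shape (10, 3, 2) = 9100

Hook-length formula: f^λ = n! / Π hook(c), product over all cells c of the Young diagram. For λ = (10, 3, 2), n = 15 boxes. Hook lengths by row (left-to-right, top-to-bottom): [12, 11, 9, 7, 6, 5, 4, 3, 2, 1]; [4, 3, 1]; [2, 1]. Product of hooks = 143700480. So f^λ = 15! / 143700480 = 1307674368000 / 143700480 = 9100.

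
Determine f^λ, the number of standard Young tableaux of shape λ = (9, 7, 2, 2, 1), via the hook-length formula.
# SYT of shape (9, 7, 2, 2, 1) = 115378830

Hook-length formula: f^λ = n! / Π hook(c), product over all cells c of the Young diagram. For λ = (9, 7, 2, 2, 1), n = 21 boxes. Hook lengths by row (left-to-right, top-to-bottom): [13, 11, 8, 7, 6, 5, 4, 2, 1]; [10, 8, 5, 4, 3, 2, 1]; [4, 2]; [3, 1]; [1]. Product of hooks = 442810368000. So f^λ = 21! / 442810368000 = 51090942171709440000 / 442810368000 = 115378830.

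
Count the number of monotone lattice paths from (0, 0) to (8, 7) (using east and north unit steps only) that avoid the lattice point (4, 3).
Number of paths = 3985

Total paths from (0, 0) to (8, 7): C(15, 8) = 6435. Paths through (4, 3): (paths (0, 0) → (4, 3)) × (paths (4, 3) → (8, 7)) = C(7, 4) · C(8, 4) = 35 · 70 = 2450. Avoidance count = 6435 − 2450 = 3985.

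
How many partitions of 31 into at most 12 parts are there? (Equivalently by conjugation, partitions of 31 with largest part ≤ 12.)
p(31, parts ≤ 12) = 5262

Use the recurrence p(n, m) = p(n, m−1) + p(n−m, m): either the largest part is < m (count p(n, m−1)) or the largest part is exactly m (remove one copy of m, count p(n−m, m)). With p(0, ·) = 1 this gives p(31, parts ≤ 12) = 5262. (By conjugating Young diagrams, this also counts partitions of 31 into at most 12 parts.)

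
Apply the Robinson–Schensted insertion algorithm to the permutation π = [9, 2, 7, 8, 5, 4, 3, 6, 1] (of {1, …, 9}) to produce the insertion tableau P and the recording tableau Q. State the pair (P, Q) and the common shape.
P = [1, 3, 6] / [2, 8] / [4] / [5] / [7] / [9];  Q = [1, 3, 4] / [2, 8] / [5] / [6] / [7] / [9];  common shape = (3, 2, 1, 1, 1, 1)

Row-insert the values π_1, π_2, … into P one at a time, bumping the leftmost entry strictly greater than the inserted value down to the next row. The recording tableau Q records, in position (i, j), the step at which that cell was added to P.
  Insert 9 (step 1): P = [9];  Q = [1]
  Insert 2 (step 2): P = [2] / [9];  Q = [1] / [2]
  Insert 7 (step 3): P = [2, 7] / [9];  Q = [1, 3] / [2]
  Insert 8 (step 4): P = [2, 7, 8] / [9];  Q = [1, 3, 4] / [2]
  Insert 5 (step 5): P = [2, 5, 8] / [7] / [9];  Q = [1, 3, 4] / [2] / [5]
  Insert 4 (step 6): P = [2, 4, 8] / [5] / [7] / [9];  Q = [1, 3, 4] / [2] / [5] / [6]
  Insert 3 (step 7): P = [2, 3, 8] / [4] / [5] / [7] / [9];  Q = [1, 3, 4] / [2] / [5] / [6] / [7]
  Insert 6 (step 8): P = [2, 3, 6] / [4, 8] / [5] / [7] / [9];  Q = [1, 3, 4] / [2, 8] / [5] / [6] / [7]
  Insert 1 (step 9): P = [1, 3, 6] / [2, 8] / [4] / [5] / [7] / [9];  Q = [1, 3, 4] / [2, 8] / [5] / [6] / [7] / [9]
Final shape: (3, 2, 1, 1, 1, 1).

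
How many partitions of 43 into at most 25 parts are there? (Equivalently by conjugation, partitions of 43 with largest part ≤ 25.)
p(43, parts ≤ 25) = 62049

Use the recurrence p(n, m) = p(n, m−1) + p(n−m, m): either the largest part is < m (count p(n, m−1)) or the largest part is exactly m (remove one copy of m, count p(n−m, m)). With p(0, ·) = 1 this gives p(43, parts ≤ 25) = 62049. (By conjugating Young diagrams, this also counts partitions of 43 into at most 25 parts.)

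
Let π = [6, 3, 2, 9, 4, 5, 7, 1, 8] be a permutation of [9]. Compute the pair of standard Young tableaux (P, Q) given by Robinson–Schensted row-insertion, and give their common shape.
P = [1, 4, 5, 7, 8] / [2, 9] / [3] / [6];  Q = [1, 4, 6, 7, 9] / [2, 5] / [3] / [8];  common shape = (5, 2, 1, 1)

Row-insert the values π_1, π_2, … into P one at a time, bumping the leftmost entry strictly greater than the inserted value down to the next row. The recording tableau Q records, in position (i, j), the step at which that cell was added to P.
  Insert 6 (step 1): P = [6];  Q = [1]
  Insert 3 (step 2): P = [3] / [6];  Q = [1] / [2]
  Insert 2 (step 3): P = [2] / [3] / [6];  Q = [1] / [2] / [3]
  Insert 9 (step 4): P = [2, 9] / [3] / [6];  Q = [1, 4] / [2] / [3]
  Insert 4 (step 5): P = [2, 4] / [3, 9] / [6];  Q = [1, 4] / [2, 5] / [3]
  Insert 5 (step 6): P = [2, 4, 5] / [3, 9] / [6];  Q = [1, 4, 6] / [2, 5] / [3]
  Insert 7 (step 7): P = [2, 4, 5, 7] / [3, 9] / [6];  Q = [1, 4, 6, 7] / [2, 5] / [3]
  Insert 1 (step 8): P = [1, 4, 5, 7] / [2, 9] / [3] / [6];  Q = [1, 4, 6, 7] / [2, 5] / [3] / [8]
  Insert 8 (step 9): P = [1, 4, 5, 7, 8] / [2, 9] / [3] / [6];  Q = [1, 4, 6, 7, 9] / [2, 5] / [3] / [8]
Final shape: (5, 2, 1, 1).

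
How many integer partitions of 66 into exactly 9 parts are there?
p(66, 9 parts) = 97922

Partitions of n into exactly k parts are in bijection with partitions of n − k into at most k parts (subtract 1 from each part). So p(66, exactly 9) = p(57, parts ≤ 9). Computing via the recurrence p(m, j) = p(m, j−1) + p(m−j, j) gives 97922.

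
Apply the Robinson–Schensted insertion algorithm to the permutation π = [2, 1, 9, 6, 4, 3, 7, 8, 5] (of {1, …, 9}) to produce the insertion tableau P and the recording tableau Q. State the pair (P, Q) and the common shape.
P = [1, 3, 5, 8] / [2, 4, 7] / [6] / [9];  Q = [1, 3, 7, 8] / [2, 4, 9] / [5] / [6];  common shape = (4, 3, 1, 1)

Row-insert the values π_1, π_2, … into P one at a time, bumping the leftmost entry strictly greater than the inserted value down to the next row. The recording tableau Q records, in position (i, j), the step at which that cell was added to P.
  Insert 2 (step 1): P = [2];  Q = [1]
  Insert 1 (step 2): P = [1] / [2];  Q = [1] / [2]
  Insert 9 (step 3): P = [1, 9] / [2];  Q = [1, 3] / [2]
  Insert 6 (step 4): P = [1, 6] / [2, 9];  Q = [1, 3] / [2, 4]
  Insert 4 (step 5): P = [1, 4] / [2, 6] / [9];  Q = [1, 3] / [2, 4] / [5]
  Insert 3 (step 6): P = [1, 3] / [2, 4] / [6] / [9];  Q = [1, 3] / [2, 4] / [5] / [6]
  Insert 7 (step 7): P = [1, 3, 7] / [2, 4] / [6] / [9];  Q = [1, 3, 7] / [2, 4] / [5] / [6]
  Insert 8 (step 8): P = [1, 3, 7, 8] / [2, 4] / [6] / [9];  Q = [1, 3, 7, 8] / [2, 4] / [5] / [6]
  Insert 5 (step 9): P = [1, 3, 5, 8] / [2, 4, 7] / [6] / [9];  Q = [1, 3, 7, 8] / [2, 4, 9] / [5] / [6]
Final shape: (4, 3, 1, 1).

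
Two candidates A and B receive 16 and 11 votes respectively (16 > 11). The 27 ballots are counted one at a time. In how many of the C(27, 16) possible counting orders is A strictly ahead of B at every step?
Strict-lead orderings = 2414425

Total orderings of the 27 votes with 16 for A: C(27, 16) = 13037895. By the Bertrand ballot formula (Cycle Lemma / reflection principle), the number of orderings in which A is strictly ahead of B throughout is (p − q)/(p + q) · C(p + q, p) = (16 − 11)/(16 + 11) · 13037895 = 2414425.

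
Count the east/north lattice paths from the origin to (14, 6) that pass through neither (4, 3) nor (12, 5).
Number of paths = 14911

Inclusion–exclusion. Total paths: C(20, 14) = 38760. Through P₁: C(7, 4)·C(13, 10) = 10010. Through P₂: C(17, 12)·C(3, 2) = 18564. Since P₁ is strictly southwest of P₂, a monotone path through both must visit P₁ then P₂; paths through both = C(7, 4)·C(10, 8)·C(3, 2) = 4725. Avoid both = 38760 − 10010 − 18564 + 4725 = 14911.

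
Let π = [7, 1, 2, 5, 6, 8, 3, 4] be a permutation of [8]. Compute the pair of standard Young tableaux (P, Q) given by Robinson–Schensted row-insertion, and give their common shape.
P = [1, 2, 3, 4, 8] / [5, 6] / [7];  Q = [1, 3, 4, 5, 6] / [2, 8] / [7];  common shape = (5, 2, 1)

Row-insert the values π_1, π_2, … into P one at a time, bumping the leftmost entry strictly greater than the inserted value down to the next row. The recording tableau Q records, in position (i, j), the step at which that cell was added to P.
  Insert 7 (step 1): P = [7];  Q = [1]
  Insert 1 (step 2): P = [1] / [7];  Q = [1] / [2]
  Insert 2 (step 3): P = [1, 2] / [7];  Q = [1, 3] / [2]
  Insert 5 (step 4): P = [1, 2, 5] / [7];  Q = [1, 3, 4] / [2]
  Insert 6 (step 5): P = [1, 2, 5, 6] / [7];  Q = [1, 3, 4, 5] / [2]
  Insert 8 (step 6): P = [1, 2, 5, 6, 8] / [7];  Q = [1, 3, 4, 5, 6] / [2]
  Insert 3 (step 7): P = [1, 2, 3, 6, 8] / [5] / [7];  Q = [1, 3, 4, 5, 6] / [2] / [7]
  Insert 4 (step 8): P = [1, 2, 3, 4, 8] / [5, 6] / [7];  Q = [1, 3, 4, 5, 6] / [2, 8] / [7]
Final shape: (5, 2, 1).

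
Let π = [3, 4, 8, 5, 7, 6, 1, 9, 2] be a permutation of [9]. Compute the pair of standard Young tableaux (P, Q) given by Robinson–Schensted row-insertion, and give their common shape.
P = [1, 2, 5, 6, 9] / [3, 4] / [7] / [8];  Q = [1, 2, 3, 5, 8] / [4, 9] / [6] / [7];  common shape = (5, 2, 1, 1)

Row-insert the values π_1, π_2, … into P one at a time, bumping the leftmost entry strictly greater than the inserted value down to the next row. The recording tableau Q records, in position (i, j), the step at which that cell was added to P.
  Insert 3 (step 1): P = [3];  Q = [1]
  Insert 4 (step 2): P = [3, 4];  Q = [1, 2]
  Insert 8 (step 3): P = [3, 4, 8];  Q = [1, 2, 3]
  Insert 5 (step 4): P = [3, 4, 5] / [8];  Q = [1, 2, 3] / [4]
  Insert 7 (step 5): P = [3, 4, 5, 7] / [8];  Q = [1, 2, 3, 5] / [4]
  Insert 6 (step 6): P = [3, 4, 5, 6] / [7] / [8];  Q = [1, 2, 3, 5] / [4] / [6]
  Insert 1 (step 7): P = [1, 4, 5, 6] / [3] / [7] / [8];  Q = [1, 2, 3, 5] / [4] / [6] / [7]
  Insert 9 (step 8): P = [1, 4, 5, 6, 9] / [3] / [7] / [8];  Q = [1, 2, 3, 5, 8] / [4] / [6] / [7]
  Insert 2 (step 9): P = [1, 2, 5, 6, 9] / [3, 4] / [7] / [8];  Q = [1, 2, 3, 5, 8] / [4, 9] / [6] / [7]
Final shape: (5, 2, 1, 1).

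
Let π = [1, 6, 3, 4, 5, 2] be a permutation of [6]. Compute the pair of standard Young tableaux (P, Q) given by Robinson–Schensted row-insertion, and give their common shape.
P = [1, 2, 4, 5] / [3] / [6];  Q = [1, 2, 4, 5] / [3] / [6];  common shape = (4, 1, 1)

Row-insert the values π_1, π_2, … into P one at a time, bumping the leftmost entry strictly greater than the inserted value down to the next row. The recording tableau Q records, in position (i, j), the step at which that cell was added to P.
  Insert 1 (step 1): P = [1];  Q = [1]
  Insert 6 (step 2): P = [1, 6];  Q = [1, 2]
  Insert 3 (step 3): P = [1, 3] / [6];  Q = [1, 2] / [3]
  Insert 4 (step 4): P = [1, 3, 4] / [6];  Q = [1, 2, 4] / [3]
  Insert 5 (step 5): P = [1, 3, 4, 5] / [6];  Q = [1, 2, 4, 5] / [3]
  Insert 2 (step 6): P = [1, 2, 4, 5] / [3] / [6];  Q = [1, 2, 4, 5] / [3] / [6]
Final shape: (4, 1, 1).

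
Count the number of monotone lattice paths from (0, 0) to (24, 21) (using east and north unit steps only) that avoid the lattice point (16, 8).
Number of paths = 3623994756360

Total paths from (0, 0) to (24, 21): C(45, 24) = 3773655750150. Paths through (16, 8): (paths (0, 0) → (16, 8)) × (paths (16, 8) → (24, 21)) = C(24, 16) · C(21, 8) = 735471 · 203490 = 149660993790. Avoidance count = 3773655750150 − 149660993790 = 3623994756360.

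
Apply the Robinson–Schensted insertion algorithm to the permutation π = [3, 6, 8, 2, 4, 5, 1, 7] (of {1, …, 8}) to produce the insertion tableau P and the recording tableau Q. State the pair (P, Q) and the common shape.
P = [1, 4, 5, 7] / [2, 6, 8] / [3];  Q = [1, 2, 3, 8] / [4, 5, 6] / [7];  common shape = (4, 3, 1)

Row-insert the values π_1, π_2, … into P one at a time, bumping the leftmost entry strictly greater than the inserted value down to the next row. The recording tableau Q records, in position (i, j), the step at which that cell was added to P.
  Insert 3 (step 1): P = [3];  Q = [1]
  Insert 6 (step 2): P = [3, 6];  Q = [1, 2]
  Insert 8 (step 3): P = [3, 6, 8];  Q = [1, 2, 3]
  Insert 2 (step 4): P = [2, 6, 8] / [3];  Q = [1, 2, 3] / [4]
  Insert 4 (step 5): P = [2, 4, 8] / [3, 6];  Q = [1, 2, 3] / [4, 5]
  Insert 5 (step 6): P = [2, 4, 5] / [3, 6, 8];  Q = [1, 2, 3] / [4, 5, 6]
  Insert 1 (step 7): P = [1, 4, 5] / [2, 6, 8] / [3];  Q = [1, 2, 3] / [4, 5, 6] / [7]
  Insert 7 (step 8): P = [1, 4, 5, 7] / [2, 6, 8] / [3];  Q = [1, 2, 3, 8] / [4, 5, 6] / [7]
Final shape: (4, 3, 1).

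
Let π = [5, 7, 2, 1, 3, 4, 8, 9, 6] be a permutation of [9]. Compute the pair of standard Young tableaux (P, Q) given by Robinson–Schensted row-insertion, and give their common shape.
P = [1, 3, 4, 6, 9] / [2, 7, 8] / [5];  Q = [1, 2, 6, 7, 8] / [3, 5, 9] / [4];  common shape = (5, 3, 1)

Row-insert the values π_1, π_2, … into P one at a time, bumping the leftmost entry strictly greater than the inserted value down to the next row. The recording tableau Q records, in position (i, j), the step at which that cell was added to P.
  Insert 5 (step 1): P = [5];  Q = [1]
  Insert 7 (step 2): P = [5, 7];  Q = [1, 2]
  Insert 2 (step 3): P = [2, 7] / [5];  Q = [1, 2] / [3]
  Insert 1 (step 4): P = [1, 7] / [2] / [5];  Q = [1, 2] / [3] / [4]
  Insert 3 (step 5): P = [1, 3] / [2, 7] / [5];  Q = [1, 2] / [3, 5] / [4]
  Insert 4 (step 6): P = [1, 3, 4] / [2, 7] / [5];  Q = [1, 2, 6] / [3, 5] / [4]
  Insert 8 (step 7): P = [1, 3, 4, 8] / [2, 7] / [5];  Q = [1, 2, 6, 7] / [3, 5] / [4]
  Insert 9 (step 8): P = [1, 3, 4, 8, 9] / [2, 7] / [5];  Q = [1, 2, 6, 7, 8] / [3, 5] / [4]
  Insert 6 (step 9): P = [1, 3, 4, 6, 9] / [2, 7, 8] / [5];  Q = [1, 2, 6, 7, 8] / [3, 5, 9] / [4]
Final shape: (5, 3, 1).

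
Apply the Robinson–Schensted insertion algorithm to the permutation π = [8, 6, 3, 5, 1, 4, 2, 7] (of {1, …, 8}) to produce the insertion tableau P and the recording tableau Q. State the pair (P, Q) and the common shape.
P = [1, 2, 7] / [3, 4] / [5] / [6] / [8];  Q = [1, 4, 8] / [2, 6] / [3] / [5] / [7];  common shape = (3, 2, 1, 1, 1)

Row-insert the values π_1, π_2, … into P one at a time, bumping the leftmost entry strictly greater than the inserted value down to the next row. The recording tableau Q records, in position (i, j), the step at which that cell was added to P.
  Insert 8 (step 1): P = [8];  Q = [1]
  Insert 6 (step 2): P = [6] / [8];  Q = [1] / [2]
  Insert 3 (step 3): P = [3] / [6] / [8];  Q = [1] / [2] / [3]
  Insert 5 (step 4): P = [3, 5] / [6] / [8];  Q = [1, 4] / [2] / [3]
  Insert 1 (step 5): P = [1, 5] / [3] / [6] / [8];  Q = [1, 4] / [2] / [3] / [5]
  Insert 4 (step 6): P = [1, 4] / [3, 5] / [6] / [8];  Q = [1, 4] / [2, 6] / [3] / [5]
  Insert 2 (step 7): P = [1, 2] / [3, 4] / [5] / [6] / [8];  Q = [1, 4] / [2, 6] / [3] / [5] / [7]
  Insert 7 (step 8): P = [1, 2, 7] / [3, 4] / [5] / [6] / [8];  Q = [1, 4, 8] / [2, 6] / [3] / [5] / [7]
Final shape: (3, 2, 1, 1, 1).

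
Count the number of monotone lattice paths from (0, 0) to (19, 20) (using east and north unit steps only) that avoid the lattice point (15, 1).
Number of paths = 68923122730

Total paths from (0, 0) to (19, 20): C(39, 19) = 68923264410. Paths through (15, 1): (paths (0, 0) → (15, 1)) × (paths (15, 1) → (19, 20)) = C(16, 15) · C(23, 4) = 16 · 8855 = 141680. Avoidance count = 68923264410 − 141680 = 68923122730.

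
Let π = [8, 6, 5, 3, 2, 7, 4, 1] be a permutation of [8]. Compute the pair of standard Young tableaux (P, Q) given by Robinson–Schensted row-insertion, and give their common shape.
P = [1, 4] / [2, 7] / [3] / [5] / [6] / [8];  Q = [1, 6] / [2, 7] / [3] / [4] / [5] / [8];  common shape = (2, 2, 1, 1, 1, 1)

Row-insert the values π_1, π_2, … into P one at a time, bumping the leftmost entry strictly greater than the inserted value down to the next row. The recording tableau Q records, in position (i, j), the step at which that cell was added to P.
  Insert 8 (step 1): P = [8];  Q = [1]
  Insert 6 (step 2): P = [6] / [8];  Q = [1] / [2]
  Insert 5 (step 3): P = [5] / [6] / [8];  Q = [1] / [2] / [3]
  Insert 3 (step 4): P = [3] / [5] / [6] / [8];  Q = [1] / [2] / [3] / [4]
  Insert 2 (step 5): P = [2] / [3] / [5] / [6] / [8];  Q = [1] / [2] / [3] / [4] / [5]
  Insert 7 (step 6): P = [2, 7] / [3] / [5] / [6] / [8];  Q = [1, 6] / [2] / [3] / [4] / [5]
  Insert 4 (step 7): P = [2, 4] / [3, 7] / [5] / [6] / [8];  Q = [1, 6] / [2, 7] / [3] / [4] / [5]
  Insert 1 (step 8): P = [1, 4] / [2, 7] / [3] / [5] / [6] / [8];  Q = [1, 6] / [2, 7] / [3] / [4] / [5] / [8]
Final shape: (2, 2, 1, 1, 1, 1).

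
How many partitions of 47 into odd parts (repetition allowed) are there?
p_odd(47) = 2590

Enumerate partitions using only odd parts via the recurrence o(n, m) = o(n, m−2) + o(n−m, m) over odd m, starting from the largest odd part ≤ n. This gives p_odd(47) = 2590. (Euler's theorem: equals the count of distinct-part partitions.)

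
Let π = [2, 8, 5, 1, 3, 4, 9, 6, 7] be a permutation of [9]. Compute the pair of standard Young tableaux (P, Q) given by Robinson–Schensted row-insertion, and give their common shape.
P = [1, 3, 4, 6, 7] / [2, 5, 9] / [8];  Q = [1, 2, 6, 7, 9] / [3, 5, 8] / [4];  common shape = (5, 3, 1)

Row-insert the values π_1, π_2, … into P one at a time, bumping the leftmost entry strictly greater than the inserted value down to the next row. The recording tableau Q records, in position (i, j), the step at which that cell was added to P.
  Insert 2 (step 1): P = [2];  Q = [1]
  Insert 8 (step 2): P = [2, 8];  Q = [1, 2]
  Insert 5 (step 3): P = [2, 5] / [8];  Q = [1, 2] / [3]
  Insert 1 (step 4): P = [1, 5] / [2] / [8];  Q = [1, 2] / [3] / [4]
  Insert 3 (step 5): P = [1, 3] / [2, 5] / [8];  Q = [1, 2] / [3, 5] / [4]
  Insert 4 (step 6): P = [1, 3, 4] / [2, 5] / [8];  Q = [1, 2, 6] / [3, 5] / [4]
  Insert 9 (step 7): P = [1, 3, 4, 9] / [2, 5] / [8];  Q = [1, 2, 6, 7] / [3, 5] / [4]
  Insert 6 (step 8): P = [1, 3, 4, 6] / [2, 5, 9] / [8];  Q = [1, 2, 6, 7] / [3, 5, 8] / [4]
  Insert 7 (step 9): P = [1, 3, 4, 6, 7] / [2, 5, 9] / [8];  Q = [1, 2, 6, 7, 9] / [3, 5, 8] / [4]
Final shape: (5, 3, 1).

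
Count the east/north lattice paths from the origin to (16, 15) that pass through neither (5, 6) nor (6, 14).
Number of paths = 222562053

Inclusion–exclusion. Total paths: C(31, 16) = 300540195. Through P₁: C(11, 5)·C(20, 11) = 77597520. Through P₂: C(20, 6)·C(11, 10) = 426360. Since P₁ is strictly southwest of P₂, a monotone path through both must visit P₁ then P₂; paths through both = C(11, 5)·C(9, 1)·C(11, 10) = 45738. Avoid both = 300540195 − 77597520 − 426360 + 45738 = 222562053.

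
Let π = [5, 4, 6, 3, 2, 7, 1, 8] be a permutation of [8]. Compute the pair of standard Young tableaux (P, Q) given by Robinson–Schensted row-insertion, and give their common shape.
P = [1, 6, 7, 8] / [2] / [3] / [4] / [5];  Q = [1, 3, 6, 8] / [2] / [4] / [5] / [7];  common shape = (4, 1, 1, 1, 1)

Row-insert the values π_1, π_2, … into P one at a time, bumping the leftmost entry strictly greater than the inserted value down to the next row. The recording tableau Q records, in position (i, j), the step at which that cell was added to P.
  Insert 5 (step 1): P = [5];  Q = [1]
  Insert 4 (step 2): P = [4] / [5];  Q = [1] / [2]
  Insert 6 (step 3): P = [4, 6] / [5];  Q = [1, 3] / [2]
  Insert 3 (step 4): P = [3, 6] / [4] / [5];  Q = [1, 3] / [2] / [4]
  Insert 2 (step 5): P = [2, 6] / [3] / [4] / [5];  Q = [1, 3] / [2] / [4] / [5]
  Insert 7 (step 6): P = [2, 6, 7] / [3] / [4] / [5];  Q = [1, 3, 6] / [2] / [4] / [5]
  Insert 1 (step 7): P = [1, 6, 7] / [2] / [3] / [4] / [5];  Q = [1, 3, 6] / [2] / [4] / [5] / [7]
  Insert 8 (step 8): P = [1, 6, 7, 8] / [2] / [3] / [4] / [5];  Q = [1, 3, 6, 8] / [2] / [4] / [5] / [7]
Final shape: (4, 1, 1, 1, 1).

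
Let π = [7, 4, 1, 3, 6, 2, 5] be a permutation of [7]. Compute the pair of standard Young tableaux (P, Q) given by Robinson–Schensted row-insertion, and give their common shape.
P = [1, 2, 5] / [3, 6] / [4] / [7];  Q = [1, 4, 5] / [2, 7] / [3] / [6];  common shape = (3, 2, 1, 1)

Row-insert the values π_1, π_2, … into P one at a time, bumping the leftmost entry strictly greater than the inserted value down to the next row. The recording tableau Q records, in position (i, j), the step at which that cell was added to P.
  Insert 7 (step 1): P = [7];  Q = [1]
  Insert 4 (step 2): P = [4] / [7];  Q = [1] / [2]
  Insert 1 (step 3): P = [1] / [4] / [7];  Q = [1] / [2] / [3]
  Insert 3 (step 4): P = [1, 3] / [4] / [7];  Q = [1, 4] / [2] / [3]
  Insert 6 (step 5): P = [1, 3, 6] / [4] / [7];  Q = [1, 4, 5] / [2] / [3]
  Insert 2 (step 6): P = [1, 2, 6] / [3] / [4] / [7];  Q = [1, 4, 5] / [2] / [3] / [6]
  Insert 5 (step 7): P = [1, 2, 5] / [3, 6] / [4] / [7];  Q = [1, 4, 5] / [2, 7] / [3] / [6]
Final shape: (3, 2, 1, 1).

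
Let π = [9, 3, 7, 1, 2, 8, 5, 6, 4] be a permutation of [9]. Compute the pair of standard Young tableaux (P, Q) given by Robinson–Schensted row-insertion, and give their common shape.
P = [1, 2, 4, 6] / [3, 5, 8] / [7] / [9];  Q = [1, 3, 6, 8] / [2, 5, 7] / [4] / [9];  common shape = (4, 3, 1, 1)

Row-insert the values π_1, π_2, … into P one at a time, bumping the leftmost entry strictly greater than the inserted value down to the next row. The recording tableau Q records, in position (i, j), the step at which that cell was added to P.
  Insert 9 (step 1): P = [9];  Q = [1]
  Insert 3 (step 2): P = [3] / [9];  Q = [1] / [2]
  Insert 7 (step 3): P = [3, 7] / [9];  Q = [1, 3] / [2]
  Insert 1 (step 4): P = [1, 7] / [3] / [9];  Q = [1, 3] / [2] / [4]
  Insert 2 (step 5): P = [1, 2] / [3, 7] / [9];  Q = [1, 3] / [2, 5] / [4]
  Insert 8 (step 6): P = [1, 2, 8] / [3, 7] / [9];  Q = [1, 3, 6] / [2, 5] / [4]
  Insert 5 (step 7): P = [1, 2, 5] / [3, 7, 8] / [9];  Q = [1, 3, 6] / [2, 5, 7] / [4]
  Insert 6 (step 8): P = [1, 2, 5, 6] / [3, 7, 8] / [9];  Q = [1, 3, 6, 8] / [2, 5, 7] / [4]
  Insert 4 (step 9): P = [1, 2, 4, 6] / [3, 5, 8] / [7] / [9];  Q = [1, 3, 6, 8] / [2, 5, 7] / [4] / [9]
Final shape: (4, 3, 1, 1).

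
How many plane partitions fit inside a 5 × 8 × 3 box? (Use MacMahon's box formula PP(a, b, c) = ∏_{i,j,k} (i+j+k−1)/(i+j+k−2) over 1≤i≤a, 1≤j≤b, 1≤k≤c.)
PP(5, 8, 3) = 61408347

Evaluate the triple product over i = 1..5, j = 1..8, k = 1..3. The factors are (2/1) · (3/2) · (4/3) · (3/2) · (4/3) · (5/4) · (4/3) · (5/4) · … (120 factors total). The numerators and denominators telescope so the product is an integer; carrying out the multiplication exactly gives PP(5, 8, 3) = 61408347.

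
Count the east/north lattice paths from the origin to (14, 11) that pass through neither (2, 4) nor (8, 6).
Number of paths = 2508234

Inclusion–exclusion. Total paths: C(25, 14) = 4457400. Through P₁: C(6, 2)·C(19, 12) = 755820. Through P₂: C(14, 8)·C(11, 6) = 1387386. Since P₁ is strictly southwest of P₂, a monotone path through both must visit P₁ then P₂; paths through both = C(6, 2)·C(8, 6)·C(11, 6) = 194040. Avoid both = 4457400 − 755820 − 1387386 + 194040 = 2508234.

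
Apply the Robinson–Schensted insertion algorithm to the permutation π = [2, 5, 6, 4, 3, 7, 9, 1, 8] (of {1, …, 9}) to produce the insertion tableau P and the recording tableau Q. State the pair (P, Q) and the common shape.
P = [1, 3, 6, 7, 8] / [2, 9] / [4] / [5];  Q = [1, 2, 3, 6, 7] / [4, 9] / [5] / [8];  common shape = (5, 2, 1, 1)

Row-insert the values π_1, π_2, … into P one at a time, bumping the leftmost entry strictly greater than the inserted value down to the next row. The recording tableau Q records, in position (i, j), the step at which that cell was added to P.
  Insert 2 (step 1): P = [2];  Q = [1]
  Insert 5 (step 2): P = [2, 5];  Q = [1, 2]
  Insert 6 (step 3): P = [2, 5, 6];  Q = [1, 2, 3]
  Insert 4 (step 4): P = [2, 4, 6] / [5];  Q = [1, 2, 3] / [4]
  Insert 3 (step 5): P = [2, 3, 6] / [4] / [5];  Q = [1, 2, 3] / [4] / [5]
  Insert 7 (step 6): P = [2, 3, 6, 7] / [4] / [5];  Q = [1, 2, 3, 6] / [4] / [5]
  Insert 9 (step 7): P = [2, 3, 6, 7, 9] / [4] / [5];  Q = [1, 2, 3, 6, 7] / [4] / [5]
  Insert 1 (step 8): P = [1, 3, 6, 7, 9] / [2] / [4] / [5];  Q = [1, 2, 3, 6, 7] / [4] / [5] / [8]
  Insert 8 (step 9): P = [1, 3, 6, 7, 8] / [2, 9] / [4] / [5];  Q = [1, 2, 3, 6, 7] / [4, 9] / [5] / [8]
Final shape: (5, 2, 1, 1).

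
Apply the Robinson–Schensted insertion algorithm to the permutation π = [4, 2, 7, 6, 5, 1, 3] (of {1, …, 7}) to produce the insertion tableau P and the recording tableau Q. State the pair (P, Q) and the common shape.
P = [1, 3] / [2, 5] / [4, 6] / [7];  Q = [1, 3] / [2, 4] / [5, 7] / [6];  common shape = (2, 2, 2, 1)

Row-insert the values π_1, π_2, … into P one at a time, bumping the leftmost entry strictly greater than the inserted value down to the next row. The recording tableau Q records, in position (i, j), the step at which that cell was added to P.
  Insert 4 (step 1): P = [4];  Q = [1]
  Insert 2 (step 2): P = [2] / [4];  Q = [1] / [2]
  Insert 7 (step 3): P = [2, 7] / [4];  Q = [1, 3] / [2]
  Insert 6 (step 4): P = [2, 6] / [4, 7];  Q = [1, 3] / [2, 4]
  Insert 5 (step 5): P = [2, 5] / [4, 6] / [7];  Q = [1, 3] / [2, 4] / [5]
  Insert 1 (step 6): P = [1, 5] / [2, 6] / [4] / [7];  Q = [1, 3] / [2, 4] / [5] / [6]
  Insert 3 (step 7): P = [1, 3] / [2, 5] / [4, 6] / [7];  Q = [1, 3] / [2, 4] / [5, 7] / [6]
Final shape: (2, 2, 2, 1).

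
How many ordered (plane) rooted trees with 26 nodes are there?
C_25 = 4861946401452

These ordered rooted trees are counted by the Catalan number C_n = (1/(n + 1)) · C(2n, n). For n = 25: C_25 = (1/26) · C(50, 25) = 126410606437752/26 = 4861946401452.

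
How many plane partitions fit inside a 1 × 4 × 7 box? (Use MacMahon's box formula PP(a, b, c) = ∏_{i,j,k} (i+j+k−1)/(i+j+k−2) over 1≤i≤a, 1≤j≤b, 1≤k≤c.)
PP(1, 4, 7) = 330

Evaluate the triple product over i = 1..1, j = 1..4, k = 1..7. The factors are (2/1) · (3/2) · (4/3) · (5/4) · (6/5) · (7/6) · (8/7) · (3/2) · … (28 factors total). The numerators and denominators telescope so the product is an integer; carrying out the multiplication exactly gives PP(1, 4, 7) = 330.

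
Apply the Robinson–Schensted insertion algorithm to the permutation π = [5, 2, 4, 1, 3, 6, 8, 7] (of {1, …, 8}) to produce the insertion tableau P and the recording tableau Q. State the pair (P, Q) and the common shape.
P = [1, 3, 6, 7] / [2, 4, 8] / [5];  Q = [1, 3, 6, 7] / [2, 5, 8] / [4];  common shape = (4, 3, 1)

Row-insert the values π_1, π_2, … into P one at a time, bumping the leftmost entry strictly greater than the inserted value down to the next row. The recording tableau Q records, in position (i, j), the step at which that cell was added to P.
  Insert 5 (step 1): P = [5];  Q = [1]
  Insert 2 (step 2): P = [2] / [5];  Q = [1] / [2]
  Insert 4 (step 3): P = [2, 4] / [5];  Q = [1, 3] / [2]
  Insert 1 (step 4): P = [1, 4] / [2] / [5];  Q = [1, 3] / [2] / [4]
  Insert 3 (step 5): P = [1, 3] / [2, 4] / [5];  Q = [1, 3] / [2, 5] / [4]
  Insert 6 (step 6): P = [1, 3, 6] / [2, 4] / [5];  Q = [1, 3, 6] / [2, 5] / [4]
  Insert 8 (step 7): P = [1, 3, 6, 8] / [2, 4] / [5];  Q = [1, 3, 6, 7] / [2, 5] / [4]
  Insert 7 (step 8): P = [1, 3, 6, 7] / [2, 4, 8] / [5];  Q = [1, 3, 6, 7] / [2, 5, 8] / [4]
Final shape: (4, 3, 1).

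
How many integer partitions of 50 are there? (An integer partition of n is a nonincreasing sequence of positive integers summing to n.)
p(50) = 204226

Compute p(n) via the recurrence p(n, m) = p(n, m−1) + p(n−m, m), where p(n, m) counts partitions of n with all parts ≤ m and p(n) = p(n, n). The base cases are p(0, m) = 1 and p(n, 0) = 0 for n > 0. Filling the table yields p(50) = 204226. (Euler's pentagonal recurrence is an alternative.)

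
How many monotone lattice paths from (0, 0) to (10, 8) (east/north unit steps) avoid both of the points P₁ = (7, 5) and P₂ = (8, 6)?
Number of paths = 19404

Inclusion–exclusion. Total paths: C(18, 10) = 43758. Through P₁: C(12, 7)·C(6, 3) = 15840. Through P₂: C(14, 8)·C(4, 2) = 18018. Since P₁ is strictly southwest of P₂, a monotone path through both must visit P₁ then P₂; paths through both = C(12, 7)·C(2, 1)·C(4, 2) = 9504. Avoid both = 43758 − 15840 − 18018 + 9504 = 19404.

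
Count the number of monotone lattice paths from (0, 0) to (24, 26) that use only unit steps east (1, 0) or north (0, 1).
Number of paths = 121548660036300

A monotone lattice path from (0, 0) to (24, 26) consists of 24 east steps and 26 north steps in some order, so it is determined by which 24 of the 50 steps are east. The count is C(50, 24) = 121548660036300.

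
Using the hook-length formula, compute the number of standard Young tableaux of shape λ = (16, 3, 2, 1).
# SYT of shape (16, 3, 2, 1) = 827904

Hook-length formula: f^λ = n! / Π hook(c), product over all cells c of the Young diagram. For λ = (16, 3, 2, 1), n = 22 boxes. Hook lengths by row (left-to-right, top-to-bottom): [19, 17, 15, 13, 12, 11, 10, 9, 8, 7, 6, 5, 4, 3, 2, 1]; [5, 3, 1]; [3, 1]; [1]. Product of hooks = 1357646209920000. So f^λ = 22! / 1357646209920000 = 1124000727777607680000 / 1357646209920000 = 827904.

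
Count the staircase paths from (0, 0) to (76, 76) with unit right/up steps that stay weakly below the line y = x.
C_76 = 4790408930363303911328386208394864461024520

These NE paths below the diagonal are counted by the Catalan number C_n = (1/(n + 1)) · C(2n, n). For n = 76: C_76 = (1/77) · C(152, 76) = 368861487637974401172285738046404563498888040/77 = 4790408930363303911328386208394864461024520.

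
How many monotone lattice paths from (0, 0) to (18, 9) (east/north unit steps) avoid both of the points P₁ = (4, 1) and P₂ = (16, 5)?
Number of paths = 2919240

Inclusion–exclusion. Total paths: C(27, 18) = 4686825. Through P₁: C(5, 4)·C(22, 14) = 1598850. Through P₂: C(21, 16)·C(6, 2) = 305235. Since P₁ is strictly southwest of P₂, a monotone path through both must visit P₁ then P₂; paths through both = C(5, 4)·C(16, 12)·C(6, 2) = 136500. Avoid both = 4686825 − 1598850 − 305235 + 136500 = 2919240.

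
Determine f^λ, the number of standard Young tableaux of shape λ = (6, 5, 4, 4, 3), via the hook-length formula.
# SYT of shape (6, 5, 4, 4, 3) = 746876130

Hook-length formula: f^λ = n! / Π hook(c), product over all cells c of the Young diagram. For λ = (6, 5, 4, 4, 3), n = 22 boxes. Hook lengths by row (left-to-right, top-to-bottom): [10, 9, 8, 6, 3, 1]; [8, 7, 6, 4, 1]; [6, 5, 4, 2]; [5, 4, 3, 1]; [3, 2, 1]. Product of hooks = 1504935936000. So f^λ = 22! / 1504935936000 = 1124000727777607680000 / 1504935936000 = 746876130.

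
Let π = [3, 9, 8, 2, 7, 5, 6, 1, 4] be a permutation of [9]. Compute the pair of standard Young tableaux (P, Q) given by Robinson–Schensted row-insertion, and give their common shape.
P = [1, 4, 6] / [2, 5] / [3, 7] / [8] / [9];  Q = [1, 2, 7] / [3, 5] / [4, 9] / [6] / [8];  common shape = (3, 2, 2, 1, 1)

Row-insert the values π_1, π_2, … into P one at a time, bumping the leftmost entry strictly greater than the inserted value down to the next row. The recording tableau Q records, in position (i, j), the step at which that cell was added to P.
  Insert 3 (step 1): P = [3];  Q = [1]
  Insert 9 (step 2): P = [3, 9];  Q = [1, 2]
  Insert 8 (step 3): P = [3, 8] / [9];  Q = [1, 2] / [3]
  Insert 2 (step 4): P = [2, 8] / [3] / [9];  Q = [1, 2] / [3] / [4]
  Insert 7 (step 5): P = [2, 7] / [3, 8] / [9];  Q = [1, 2] / [3, 5] / [4]
  Insert 5 (step 6): P = [2, 5] / [3, 7] / [8] / [9];  Q = [1, 2] / [3, 5] / [4] / [6]
  Insert 6 (step 7): P = [2, 5, 6] / [3, 7] / [8] / [9];  Q = [1, 2, 7] / [3, 5] / [4] / [6]
  Insert 1 (step 8): P = [1, 5, 6] / [2, 7] / [3] / [8] / [9];  Q = [1, 2, 7] / [3, 5] / [4] / [6] / [8]
  Insert 4 (step 9): P = [1, 4, 6] / [2, 5] / [3, 7] / [8] / [9];  Q = [1, 2, 7] / [3, 5] / [4, 9] / [6] / [8]
Final shape: (3, 2, 2, 1, 1).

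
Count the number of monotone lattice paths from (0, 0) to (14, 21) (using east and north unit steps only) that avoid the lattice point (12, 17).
Number of paths = 1541520375

Total paths from (0, 0) to (14, 21): C(35, 14) = 2319959400. Paths through (12, 17): (paths (0, 0) → (12, 17)) × (paths (12, 17) → (14, 21)) = C(29, 12) · C(6, 2) = 51895935 · 15 = 778439025. Avoidance count = 2319959400 − 778439025 = 1541520375.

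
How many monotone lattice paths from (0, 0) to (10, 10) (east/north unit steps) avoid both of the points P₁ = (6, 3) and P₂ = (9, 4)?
Number of paths = 154383

Inclusion–exclusion. Total paths: C(20, 10) = 184756. Through P₁: C(9, 6)·C(11, 4) = 27720. Through P₂: C(13, 9)·C(7, 1) = 5005. Since P₁ is strictly southwest of P₂, a monotone path through both must visit P₁ then P₂; paths through both = C(9, 6)·C(4, 3)·C(7, 1) = 2352. Avoid both = 184756 − 27720 − 5005 + 2352 = 154383.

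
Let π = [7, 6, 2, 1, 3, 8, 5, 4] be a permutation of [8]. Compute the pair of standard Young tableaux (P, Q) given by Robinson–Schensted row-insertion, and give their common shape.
P = [1, 3, 4] / [2, 5] / [6, 8] / [7];  Q = [1, 5, 6] / [2, 7] / [3, 8] / [4];  common shape = (3, 2, 2, 1)

Row-insert the values π_1, π_2, … into P one at a time, bumping the leftmost entry strictly greater than the inserted value down to the next row. The recording tableau Q records, in position (i, j), the step at which that cell was added to P.
  Insert 7 (step 1): P = [7];  Q = [1]
  Insert 6 (step 2): P = [6] / [7];  Q = [1] / [2]
  Insert 2 (step 3): P = [2] / [6] / [7];  Q = [1] / [2] / [3]
  Insert 1 (step 4): P = [1] / [2] / [6] / [7];  Q = [1] / [2] / [3] / [4]
  Insert 3 (step 5): P = [1, 3] / [2] / [6] / [7];  Q = [1, 5] / [2] / [3] / [4]
  Insert 8 (step 6): P = [1, 3, 8] / [2] / [6] / [7];  Q = [1, 5, 6] / [2] / [3] / [4]
  Insert 5 (step 7): P = [1, 3, 5] / [2, 8] / [6] / [7];  Q = [1, 5, 6] / [2, 7] / [3] / [4]
  Insert 4 (step 8): P = [1, 3, 4] / [2, 5] / [6, 8] / [7];  Q = [1, 5, 6] / [2, 7] / [3, 8] / [4]
Final shape: (3, 2, 2, 1).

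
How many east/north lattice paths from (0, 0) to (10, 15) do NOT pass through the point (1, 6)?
Number of paths = 2928420

Total paths from (0, 0) to (10, 15): C(25, 10) = 3268760. Paths through (1, 6): (paths (0, 0) → (1, 6)) × (paths (1, 6) → (10, 15)) = C(7, 1) · C(18, 9) = 7 · 48620 = 340340. Avoidance count = 3268760 − 340340 = 2928420.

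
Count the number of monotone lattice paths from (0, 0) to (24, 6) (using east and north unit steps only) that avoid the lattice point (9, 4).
Number of paths = 496535

Total paths from (0, 0) to (24, 6): C(30, 24) = 593775. Paths through (9, 4): (paths (0, 0) → (9, 4)) × (paths (9, 4) → (24, 6)) = C(13, 9) · C(17, 15) = 715 · 136 = 97240. Avoidance count = 593775 − 97240 = 496535.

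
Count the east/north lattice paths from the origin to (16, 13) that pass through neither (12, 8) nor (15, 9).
Number of paths = 47973575

Inclusion–exclusion. Total paths: C(29, 16) = 67863915. Through P₁: C(20, 12)·C(9, 4) = 15872220. Through P₂: C(24, 15)·C(5, 1) = 6537520. Since P₁ is strictly southwest of P₂, a monotone path through both must visit P₁ then P₂; paths through both = C(20, 12)·C(4, 3)·C(5, 1) = 2519400. Avoid both = 67863915 − 15872220 − 6537520 + 2519400 = 47973575.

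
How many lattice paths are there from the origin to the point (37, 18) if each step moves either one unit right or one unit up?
Number of paths = 144079707346575

A monotone lattice path from (0, 0) to (37, 18) consists of 37 east steps and 18 north steps in some order, so it is determined by which 37 of the 55 steps are east. The count is C(55, 37) = 144079707346575.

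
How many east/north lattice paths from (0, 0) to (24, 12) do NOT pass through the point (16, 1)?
Number of paths = 1250392806

Total paths from (0, 0) to (24, 12): C(36, 24) = 1251677700. Paths through (16, 1): (paths (0, 0) → (16, 1)) × (paths (16, 1) → (24, 12)) = C(17, 16) · C(19, 8) = 17 · 75582 = 1284894. Avoidance count = 1251677700 − 1284894 = 1250392806.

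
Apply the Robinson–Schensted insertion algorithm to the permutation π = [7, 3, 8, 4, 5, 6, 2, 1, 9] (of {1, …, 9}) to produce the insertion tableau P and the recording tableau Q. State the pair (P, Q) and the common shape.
P = [1, 4, 5, 6, 9] / [2, 8] / [3] / [7];  Q = [1, 3, 5, 6, 9] / [2, 4] / [7] / [8];  common shape = (5, 2, 1, 1)

Row-insert the values π_1, π_2, … into P one at a time, bumping the leftmost entry strictly greater than the inserted value down to the next row. The recording tableau Q records, in position (i, j), the step at which that cell was added to P.
  Insert 7 (step 1): P = [7];  Q = [1]
  Insert 3 (step 2): P = [3] / [7];  Q = [1] / [2]
  Insert 8 (step 3): P = [3, 8] / [7];  Q = [1, 3] / [2]
  Insert 4 (step 4): P = [3, 4] / [7, 8];  Q = [1, 3] / [2, 4]
  Insert 5 (step 5): P = [3, 4, 5] / [7, 8];  Q = [1, 3, 5] / [2, 4]
  Insert 6 (step 6): P = [3, 4, 5, 6] / [7, 8];  Q = [1, 3, 5, 6] / [2, 4]
  Insert 2 (step 7): P = [2, 4, 5, 6] / [3, 8] / [7];  Q = [1, 3, 5, 6] / [2, 4] / [7]
  Insert 1 (step 8): P = [1, 4, 5, 6] / [2, 8] / [3] / [7];  Q = [1, 3, 5, 6] / [2, 4] / [7] / [8]
  Insert 9 (step 9): P = [1, 4, 5, 6, 9] / [2, 8] / [3] / [7];  Q = [1, 3, 5, 6, 9] / [2, 4] / [7] / [8]
Final shape: (5, 2, 1, 1).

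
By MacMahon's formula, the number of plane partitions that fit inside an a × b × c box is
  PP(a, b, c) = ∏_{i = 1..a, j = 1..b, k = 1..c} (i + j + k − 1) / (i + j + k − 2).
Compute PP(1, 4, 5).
PP(1, 4, 5) = 126

Evaluate the triple product over i = 1..1, j = 1..4, k = 1..5. The factors are (2/1) · (3/2) · (4/3) · (5/4) · (6/5) · (3/2) · (4/3) · (5/4) · … (20 factors total). The numerators and denominators telescope so the product is an integer; carrying out the multiplication exactly gives PP(1, 4, 5) = 126.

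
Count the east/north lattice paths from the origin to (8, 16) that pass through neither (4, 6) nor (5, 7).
Number of paths = 443421

Inclusion–exclusion. Total paths: C(24, 8) = 735471. Through P₁: C(10, 4)·C(14, 4) = 210210. Through P₂: C(12, 5)·C(12, 3) = 174240. Since P₁ is strictly southwest of P₂, a monotone path through both must visit P₁ then P₂; paths through both = C(10, 4)·C(2, 1)·C(12, 3) = 92400. Avoid both = 735471 − 210210 − 174240 + 92400 = 443421.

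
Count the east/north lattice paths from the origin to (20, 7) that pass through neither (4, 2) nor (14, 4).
Number of paths = 408915

Inclusion–exclusion. Total paths: C(27, 20) = 888030. Through P₁: C(6, 4)·C(21, 16) = 305235. Through P₂: C(18, 14)·C(9, 6) = 257040. Since P₁ is strictly southwest of P₂, a monotone path through both must visit P₁ then P₂; paths through both = C(6, 4)·C(12, 10)·C(9, 6) = 83160. Avoid both = 888030 − 305235 − 257040 + 83160 = 408915.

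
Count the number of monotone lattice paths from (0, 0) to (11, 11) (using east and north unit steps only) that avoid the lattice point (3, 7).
Number of paths = 646032

Total paths from (0, 0) to (11, 11): C(22, 11) = 705432. Paths through (3, 7): (paths (0, 0) → (3, 7)) × (paths (3, 7) → (11, 11)) = C(10, 3) · C(12, 8) = 120 · 495 = 59400. Avoidance count = 705432 − 59400 = 646032.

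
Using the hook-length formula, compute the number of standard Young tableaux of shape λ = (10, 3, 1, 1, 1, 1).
# SYT of shape (10, 3, 1, 1, 1, 1) = 155584

Hook-length formula: f^λ = n! / Π hook(c), product over all cells c of the Young diagram. For λ = (10, 3, 1, 1, 1, 1), n = 17 boxes. Hook lengths by row (left-to-right, top-to-bottom): [15, 10, 9, 7, 6, 5, 4, 3, 2, 1]; [7, 2, 1]; [4]; [3]; [2]; [1]. Product of hooks = 2286144000. So f^λ = 17! / 2286144000 = 355687428096000 / 2286144000 = 155584.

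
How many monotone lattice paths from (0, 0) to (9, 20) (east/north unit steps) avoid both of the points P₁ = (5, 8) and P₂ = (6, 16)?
Number of paths = 5466615

Inclusion–exclusion. Total paths: C(29, 9) = 10015005. Through P₁: C(13, 5)·C(16, 4) = 2342340. Through P₂: C(22, 6)·C(7, 3) = 2611455. Since P₁ is strictly southwest of P₂, a monotone path through both must visit P₁ then P₂; paths through both = C(13, 5)·C(9, 1)·C(7, 3) = 405405. Avoid both = 10015005 − 2342340 − 2611455 + 405405 = 5466615.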